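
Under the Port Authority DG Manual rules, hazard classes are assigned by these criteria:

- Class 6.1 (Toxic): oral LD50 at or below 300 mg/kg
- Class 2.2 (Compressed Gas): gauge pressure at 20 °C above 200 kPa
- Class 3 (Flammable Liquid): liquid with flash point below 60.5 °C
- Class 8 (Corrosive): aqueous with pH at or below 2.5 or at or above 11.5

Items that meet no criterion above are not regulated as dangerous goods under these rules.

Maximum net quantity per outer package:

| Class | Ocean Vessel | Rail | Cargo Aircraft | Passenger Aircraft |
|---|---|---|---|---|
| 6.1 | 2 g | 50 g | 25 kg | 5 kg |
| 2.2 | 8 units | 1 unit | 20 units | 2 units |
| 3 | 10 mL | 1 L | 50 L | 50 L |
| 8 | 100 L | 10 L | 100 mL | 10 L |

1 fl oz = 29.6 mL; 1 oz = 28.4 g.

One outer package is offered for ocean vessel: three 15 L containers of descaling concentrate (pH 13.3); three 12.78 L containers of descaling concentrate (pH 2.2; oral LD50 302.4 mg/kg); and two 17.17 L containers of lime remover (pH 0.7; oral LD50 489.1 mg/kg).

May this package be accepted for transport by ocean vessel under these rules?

Descaling concentrate: pH 13.3 ≥ 11.5 → Class 8 (Corrosive).
With pH 2.2 (≤ 2.5), the descaling concentrate falls in Class 8.
Lime remover: pH 0.7 ≤ 2.5 → Class 8 (Corrosive).
Class 8 net quantity: (three 15 L containers = 45 L) + (three 12.78 L containers = 38.34 L) + (two 17.17 L containers = 34.34 L) = 117.68 L.
117.68 L > 100 L (ocean vessel limit, Class 8) — over the limit.

No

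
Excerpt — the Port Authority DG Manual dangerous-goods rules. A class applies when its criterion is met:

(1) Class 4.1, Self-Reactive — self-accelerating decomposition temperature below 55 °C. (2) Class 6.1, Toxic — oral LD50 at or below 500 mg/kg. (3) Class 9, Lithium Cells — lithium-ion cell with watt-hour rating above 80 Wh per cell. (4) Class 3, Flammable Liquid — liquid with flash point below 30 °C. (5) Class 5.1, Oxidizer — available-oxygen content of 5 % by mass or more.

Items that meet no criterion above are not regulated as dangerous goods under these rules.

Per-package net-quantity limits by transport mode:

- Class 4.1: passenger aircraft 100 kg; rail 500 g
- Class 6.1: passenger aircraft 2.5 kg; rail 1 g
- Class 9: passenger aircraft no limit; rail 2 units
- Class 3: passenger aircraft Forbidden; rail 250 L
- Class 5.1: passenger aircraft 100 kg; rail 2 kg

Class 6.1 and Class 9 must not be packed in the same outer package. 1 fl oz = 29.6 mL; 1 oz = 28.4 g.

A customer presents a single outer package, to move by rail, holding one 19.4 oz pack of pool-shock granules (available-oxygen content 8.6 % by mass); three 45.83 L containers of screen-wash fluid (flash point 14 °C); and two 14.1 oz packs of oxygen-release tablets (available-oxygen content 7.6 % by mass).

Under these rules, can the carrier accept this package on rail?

Yes

Pool-shock granules: available-oxygen content 8.6 % by mass ≥ 5 % by mass → Class 5.1 (Oxidizer).
Screen-wash fluid: flash point 14 °C < 30 °C → Class 3 (Flammable Liquid).
The oxygen-release tablets have available-oxygen content 7.6 % by mass, which is ≥ 5 % by mass, so they are Class 5.1 (Oxidizer).
Class 3 quantity: three 45.83 L containers = 137.49 L.
That is within the Class 3 rail limit of 250 L.
Total Class 5.1: (one 19.4 oz pack = 550.96 g) + (two 14.1 oz packs = 800.88 g) = 1351.84 g.
That is within the Class 5.1 rail limit of 2 kg.
The segregation rule (Class 6.1 with Class 9) does not apply to Class 3 with Class 5.1.
Every hazard class is within its rail limit and no segregation rule is violated.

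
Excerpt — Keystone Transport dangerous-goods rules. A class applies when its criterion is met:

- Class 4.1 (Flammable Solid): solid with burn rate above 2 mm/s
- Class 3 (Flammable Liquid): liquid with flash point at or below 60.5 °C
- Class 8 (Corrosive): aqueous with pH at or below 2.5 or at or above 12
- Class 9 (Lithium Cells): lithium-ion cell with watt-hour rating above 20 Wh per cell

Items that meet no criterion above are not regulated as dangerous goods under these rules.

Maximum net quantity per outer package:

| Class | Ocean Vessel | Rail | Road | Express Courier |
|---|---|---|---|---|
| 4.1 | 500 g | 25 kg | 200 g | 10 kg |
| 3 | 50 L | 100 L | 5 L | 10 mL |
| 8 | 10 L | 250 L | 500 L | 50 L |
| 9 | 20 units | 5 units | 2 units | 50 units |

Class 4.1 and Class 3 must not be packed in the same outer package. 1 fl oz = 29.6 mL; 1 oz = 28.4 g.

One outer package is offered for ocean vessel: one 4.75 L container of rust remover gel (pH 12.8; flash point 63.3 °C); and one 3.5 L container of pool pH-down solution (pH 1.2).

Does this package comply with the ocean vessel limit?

Yes

Rust remover gel: pH 12.8 ≥ 12 → Class 8 (Corrosive).
The pool pH-down solution has pH 1.2, which is ≤ 2.5, so it is Class 8 (Corrosive).
Total Class 8: 4.75 L + 3.5 L = 8.25 L.
8.25 L ≤ 10 L (ocean vessel limit, Class 8) — within limit.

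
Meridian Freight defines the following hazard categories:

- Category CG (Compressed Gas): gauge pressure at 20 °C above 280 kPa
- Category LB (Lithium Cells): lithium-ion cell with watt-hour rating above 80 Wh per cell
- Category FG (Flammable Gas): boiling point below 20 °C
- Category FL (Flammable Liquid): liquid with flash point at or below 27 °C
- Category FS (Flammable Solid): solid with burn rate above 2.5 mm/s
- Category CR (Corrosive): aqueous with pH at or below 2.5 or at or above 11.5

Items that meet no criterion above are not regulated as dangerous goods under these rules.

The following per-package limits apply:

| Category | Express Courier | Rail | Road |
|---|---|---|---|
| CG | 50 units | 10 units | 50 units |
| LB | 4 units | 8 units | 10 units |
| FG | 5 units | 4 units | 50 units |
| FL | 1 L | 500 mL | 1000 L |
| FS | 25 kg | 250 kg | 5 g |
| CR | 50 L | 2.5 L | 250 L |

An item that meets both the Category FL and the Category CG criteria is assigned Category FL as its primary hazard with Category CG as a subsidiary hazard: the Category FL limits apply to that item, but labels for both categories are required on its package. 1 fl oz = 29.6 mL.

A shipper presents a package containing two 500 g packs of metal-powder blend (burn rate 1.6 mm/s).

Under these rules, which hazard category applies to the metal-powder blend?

burn rate 1.6 mm/s is not above 2.5 mm/s, so Category FS does not apply.
No criterion is met, so the item is not regulated.

Not regulated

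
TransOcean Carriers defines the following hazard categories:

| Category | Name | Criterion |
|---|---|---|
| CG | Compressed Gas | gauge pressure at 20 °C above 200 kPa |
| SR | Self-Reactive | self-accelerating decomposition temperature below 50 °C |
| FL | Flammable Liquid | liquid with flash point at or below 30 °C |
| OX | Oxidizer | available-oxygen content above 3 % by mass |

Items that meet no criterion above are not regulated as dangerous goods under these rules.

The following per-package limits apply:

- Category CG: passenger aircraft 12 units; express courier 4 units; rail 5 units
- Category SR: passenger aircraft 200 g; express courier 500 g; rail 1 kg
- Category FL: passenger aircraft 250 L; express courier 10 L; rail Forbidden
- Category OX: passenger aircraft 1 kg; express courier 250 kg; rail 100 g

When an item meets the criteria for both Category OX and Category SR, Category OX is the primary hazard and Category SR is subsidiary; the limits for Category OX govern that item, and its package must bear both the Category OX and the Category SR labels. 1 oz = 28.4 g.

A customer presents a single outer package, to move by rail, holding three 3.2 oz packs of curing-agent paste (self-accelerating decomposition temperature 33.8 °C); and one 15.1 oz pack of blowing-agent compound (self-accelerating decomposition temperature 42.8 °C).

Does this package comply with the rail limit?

Yes

With self-accelerating decomposition temperature 33.8 °C (< 50 °C), the curing-agent paste falls in Category SR.
With self-accelerating decomposition temperature 42.8 °C (< 50 °C), the blowing-agent compound falls in Category SR.
Total Category SR: (three 3.2 oz packs = 272.64 g) + (one 15.1 oz pack = 428.84 g) = 701.48 g.
That is within the Category SR rail limit of 1 kg.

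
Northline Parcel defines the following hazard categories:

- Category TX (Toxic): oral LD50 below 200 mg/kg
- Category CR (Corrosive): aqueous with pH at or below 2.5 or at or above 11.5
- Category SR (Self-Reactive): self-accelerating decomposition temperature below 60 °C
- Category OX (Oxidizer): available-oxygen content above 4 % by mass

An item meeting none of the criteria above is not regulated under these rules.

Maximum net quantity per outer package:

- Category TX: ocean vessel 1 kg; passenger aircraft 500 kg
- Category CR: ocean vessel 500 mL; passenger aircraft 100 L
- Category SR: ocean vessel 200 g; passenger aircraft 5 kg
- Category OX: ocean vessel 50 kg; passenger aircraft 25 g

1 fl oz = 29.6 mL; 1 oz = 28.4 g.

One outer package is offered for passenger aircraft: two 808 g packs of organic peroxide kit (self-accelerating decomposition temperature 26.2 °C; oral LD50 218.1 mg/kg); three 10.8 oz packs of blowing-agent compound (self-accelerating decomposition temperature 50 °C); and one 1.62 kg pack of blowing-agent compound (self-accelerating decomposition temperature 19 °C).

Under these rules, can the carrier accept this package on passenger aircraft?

Yes

Organic peroxide kit: self-accelerating decomposition temperature 26.2 °C < 60 °C → Category SR (Self-Reactive).
Blowing-agent compound: self-accelerating decomposition temperature 50 °C < 60 °C → Category SR (Self-Reactive).
The blowing-agent compound has self-accelerating decomposition temperature 19 °C, which is < 60 °C, so it is Category SR (Self-Reactive).
Total Category SR: (two 808 g packs = 1.616 kg) + (three 10.8 oz packs = 920.16 g) + 1.62 kg = 4156.16 g.
That is within the Category SR passenger aircraft limit of 5 kg.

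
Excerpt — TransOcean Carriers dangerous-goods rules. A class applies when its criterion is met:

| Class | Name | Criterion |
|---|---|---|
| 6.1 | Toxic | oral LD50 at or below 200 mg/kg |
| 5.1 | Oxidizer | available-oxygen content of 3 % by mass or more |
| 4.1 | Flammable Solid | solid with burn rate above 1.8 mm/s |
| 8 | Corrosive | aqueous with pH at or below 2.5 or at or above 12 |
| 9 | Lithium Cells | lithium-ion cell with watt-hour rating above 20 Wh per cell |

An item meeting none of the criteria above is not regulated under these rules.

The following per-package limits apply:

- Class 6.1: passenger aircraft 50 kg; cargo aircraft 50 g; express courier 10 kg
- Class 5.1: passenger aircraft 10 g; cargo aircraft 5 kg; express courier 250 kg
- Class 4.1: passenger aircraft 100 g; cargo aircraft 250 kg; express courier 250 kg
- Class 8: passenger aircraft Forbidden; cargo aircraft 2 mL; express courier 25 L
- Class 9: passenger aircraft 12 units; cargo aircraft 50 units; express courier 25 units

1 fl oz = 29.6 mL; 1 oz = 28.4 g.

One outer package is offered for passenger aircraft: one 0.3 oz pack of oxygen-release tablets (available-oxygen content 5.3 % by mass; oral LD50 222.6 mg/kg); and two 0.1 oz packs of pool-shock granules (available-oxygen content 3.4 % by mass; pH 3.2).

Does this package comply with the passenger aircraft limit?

No

The oxygen-release tablets have available-oxygen content 5.3 % by mass, which is ≥ 3 % by mass, so they are Class 5.1 (Oxidizer).
Pool-shock granules: available-oxygen content 3.4 % by mass ≥ 3 % by mass → Class 5.1 (Oxidizer).
Class 5.1 net quantity: (one 0.3 oz pack = 8.52 g) + (two 0.1 oz packs = 5.68 g) = 14.2 g.
14.2 g exceeds the passenger aircraft limit of 10 g for Class 5.1.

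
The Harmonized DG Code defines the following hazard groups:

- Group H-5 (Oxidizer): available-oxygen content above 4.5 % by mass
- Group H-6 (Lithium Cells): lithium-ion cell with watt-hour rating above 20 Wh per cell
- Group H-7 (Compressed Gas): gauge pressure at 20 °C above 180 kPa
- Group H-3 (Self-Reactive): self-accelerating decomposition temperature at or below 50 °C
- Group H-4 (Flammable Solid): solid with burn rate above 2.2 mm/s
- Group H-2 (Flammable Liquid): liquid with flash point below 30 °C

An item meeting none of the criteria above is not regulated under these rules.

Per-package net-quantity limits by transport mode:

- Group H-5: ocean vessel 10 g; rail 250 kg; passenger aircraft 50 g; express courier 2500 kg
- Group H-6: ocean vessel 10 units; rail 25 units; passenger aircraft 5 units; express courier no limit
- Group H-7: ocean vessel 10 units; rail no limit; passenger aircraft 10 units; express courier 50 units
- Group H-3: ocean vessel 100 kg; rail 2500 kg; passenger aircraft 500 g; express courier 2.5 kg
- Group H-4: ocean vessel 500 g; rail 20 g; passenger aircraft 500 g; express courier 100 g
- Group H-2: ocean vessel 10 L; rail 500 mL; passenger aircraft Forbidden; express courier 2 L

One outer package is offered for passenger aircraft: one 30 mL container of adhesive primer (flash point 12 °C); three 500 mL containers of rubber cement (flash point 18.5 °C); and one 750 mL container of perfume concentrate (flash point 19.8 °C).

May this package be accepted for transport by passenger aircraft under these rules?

Adhesive primer: flash point 12 °C < 30 °C → Group H-2 (Flammable Liquid).
The rubber cement has flash point 18.5 °C, which is < 30 °C, so it is Group H-2 (Flammable Liquid).
Flash point 19.8 °C meets the Group H-2 criterion (Flammable Liquid), so the perfume concentrate is Group H-2.
Group H-2 net quantity: 30 mL + (three 500 mL containers = 1.5 L) + 750 mL = 2.28 L.
By passenger aircraft, Group H-2 is Forbidden regardless of quantity.

No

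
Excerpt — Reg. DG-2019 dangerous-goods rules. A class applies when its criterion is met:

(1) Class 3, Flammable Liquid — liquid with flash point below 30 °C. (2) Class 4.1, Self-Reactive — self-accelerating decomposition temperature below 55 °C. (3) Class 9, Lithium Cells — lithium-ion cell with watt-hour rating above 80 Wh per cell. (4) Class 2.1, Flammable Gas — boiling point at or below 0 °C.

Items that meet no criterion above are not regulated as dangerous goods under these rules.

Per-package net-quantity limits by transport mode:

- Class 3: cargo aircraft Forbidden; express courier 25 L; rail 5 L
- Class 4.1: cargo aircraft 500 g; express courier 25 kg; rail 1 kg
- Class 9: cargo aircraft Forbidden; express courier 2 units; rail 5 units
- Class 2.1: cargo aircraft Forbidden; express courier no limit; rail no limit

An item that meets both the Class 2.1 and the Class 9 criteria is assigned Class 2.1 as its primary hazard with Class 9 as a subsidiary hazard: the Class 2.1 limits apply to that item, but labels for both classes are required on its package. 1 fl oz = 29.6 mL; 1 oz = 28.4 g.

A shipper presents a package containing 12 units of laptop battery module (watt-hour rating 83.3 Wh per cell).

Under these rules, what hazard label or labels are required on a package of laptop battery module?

Watt-hour rating 83.3 Wh per cell meets the Class 9 criterion (Lithium Cells), so the laptop battery module is Class 9.
Only the Class 9 label is required.

Class 9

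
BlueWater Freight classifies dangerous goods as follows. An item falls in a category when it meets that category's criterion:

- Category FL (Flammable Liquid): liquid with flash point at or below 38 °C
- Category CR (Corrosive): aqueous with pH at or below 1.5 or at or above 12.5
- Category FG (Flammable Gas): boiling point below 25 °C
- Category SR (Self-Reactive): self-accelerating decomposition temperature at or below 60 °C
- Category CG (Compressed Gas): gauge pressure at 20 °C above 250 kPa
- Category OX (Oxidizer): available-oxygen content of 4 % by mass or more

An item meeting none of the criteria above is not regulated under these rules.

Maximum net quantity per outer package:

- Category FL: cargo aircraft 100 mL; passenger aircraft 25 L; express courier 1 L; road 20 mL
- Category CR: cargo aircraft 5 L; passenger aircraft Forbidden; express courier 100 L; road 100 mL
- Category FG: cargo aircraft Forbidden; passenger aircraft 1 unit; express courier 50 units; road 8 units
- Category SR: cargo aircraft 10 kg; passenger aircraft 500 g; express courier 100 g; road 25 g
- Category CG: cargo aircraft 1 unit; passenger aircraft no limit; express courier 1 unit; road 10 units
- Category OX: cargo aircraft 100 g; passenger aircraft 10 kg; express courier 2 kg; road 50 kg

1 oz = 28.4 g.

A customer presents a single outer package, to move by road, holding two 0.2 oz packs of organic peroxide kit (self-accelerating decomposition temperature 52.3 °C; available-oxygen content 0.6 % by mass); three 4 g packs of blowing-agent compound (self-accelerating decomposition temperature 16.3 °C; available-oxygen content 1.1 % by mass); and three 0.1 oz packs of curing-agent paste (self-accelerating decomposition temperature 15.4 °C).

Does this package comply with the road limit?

The organic peroxide kit has self-accelerating decomposition temperature 52.3 °C, which is ≤ 60 °C, so it is Category SR (Self-Reactive).
Self-accelerating decomposition temperature 16.3 °C meets the Category SR criterion (Self-Reactive), so the blowing-agent compound is Category SR.
With self-accelerating decomposition temperature 15.4 °C (≤ 60 °C), the curing-agent paste falls in Category SR.
Category SR net quantity: (two 0.2 oz packs = 11.36 g) + (three 4 g packs = 12 g) + (three 0.1 oz packs = 8.52 g) = 31.88 g.
31.88 g exceeds the road limit of 25 g for Category SR.

No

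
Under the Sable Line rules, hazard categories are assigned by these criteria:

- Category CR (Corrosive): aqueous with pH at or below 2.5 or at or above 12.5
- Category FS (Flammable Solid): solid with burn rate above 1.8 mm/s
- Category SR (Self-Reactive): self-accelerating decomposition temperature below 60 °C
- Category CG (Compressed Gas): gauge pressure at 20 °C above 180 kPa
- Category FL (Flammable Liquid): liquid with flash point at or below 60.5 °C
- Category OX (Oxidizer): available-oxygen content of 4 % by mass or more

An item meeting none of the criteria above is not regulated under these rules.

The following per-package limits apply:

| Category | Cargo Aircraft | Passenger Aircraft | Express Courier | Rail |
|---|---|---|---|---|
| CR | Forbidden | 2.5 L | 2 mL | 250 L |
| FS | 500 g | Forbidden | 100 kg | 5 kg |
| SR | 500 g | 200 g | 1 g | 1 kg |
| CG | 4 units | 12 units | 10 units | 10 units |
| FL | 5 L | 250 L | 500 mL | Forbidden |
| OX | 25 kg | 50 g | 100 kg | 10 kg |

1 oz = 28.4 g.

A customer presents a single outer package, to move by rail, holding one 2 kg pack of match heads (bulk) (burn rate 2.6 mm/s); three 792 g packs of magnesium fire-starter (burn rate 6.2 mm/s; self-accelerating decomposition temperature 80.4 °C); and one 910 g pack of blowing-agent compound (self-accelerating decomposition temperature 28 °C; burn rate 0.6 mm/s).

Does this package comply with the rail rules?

With burn rate 2.6 mm/s (> 1.8 mm/s), the match heads (bulk) fall in Category FS.
Burn rate 6.2 mm/s meets the Category FS criterion (Flammable Solid), so the magnesium fire-starter is Category FS.
Blowing-agent compound: self-accelerating decomposition temperature 28 °C < 60 °C → Category SR (Self-Reactive).
Category FS net quantity: 2 kg + (three 792 g packs = 2.376 kg) = 4.376 kg.
4.376 kg ≤ 5 kg (rail limit, Category FS) — within limit.
Category SR quantity: 910 g.
910 g ≤ 1 kg (rail limit, Category SR) — within limit.
Every hazard category is within its rail limit and no segregation rule is violated.

Yes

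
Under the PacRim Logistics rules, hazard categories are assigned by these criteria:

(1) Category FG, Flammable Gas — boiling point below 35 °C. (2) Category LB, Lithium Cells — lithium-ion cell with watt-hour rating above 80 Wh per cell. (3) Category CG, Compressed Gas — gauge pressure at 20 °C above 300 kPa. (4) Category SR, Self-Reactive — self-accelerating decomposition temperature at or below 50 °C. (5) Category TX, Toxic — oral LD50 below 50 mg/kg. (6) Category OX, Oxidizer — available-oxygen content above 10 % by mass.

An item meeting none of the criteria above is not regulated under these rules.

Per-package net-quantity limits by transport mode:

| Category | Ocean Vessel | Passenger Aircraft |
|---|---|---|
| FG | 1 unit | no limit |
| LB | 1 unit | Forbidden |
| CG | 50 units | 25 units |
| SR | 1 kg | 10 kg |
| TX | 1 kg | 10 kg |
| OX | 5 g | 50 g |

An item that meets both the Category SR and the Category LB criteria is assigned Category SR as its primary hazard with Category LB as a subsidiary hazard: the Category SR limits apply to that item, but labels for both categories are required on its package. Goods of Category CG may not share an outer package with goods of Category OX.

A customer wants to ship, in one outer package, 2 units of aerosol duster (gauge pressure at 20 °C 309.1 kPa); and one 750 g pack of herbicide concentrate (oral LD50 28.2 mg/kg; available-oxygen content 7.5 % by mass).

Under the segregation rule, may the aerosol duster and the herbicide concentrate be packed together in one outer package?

Gauge pressure at 20 °C 309.1 kPa meets the Category CG criterion (Compressed Gas), so the aerosol duster is Category CG.
The herbicide concentrate has oral LD50 28.2 mg/kg, which is < 50 mg/kg, so it is Category TX (Toxic).
No segregation rule bars Category CG with Category TX.

Yes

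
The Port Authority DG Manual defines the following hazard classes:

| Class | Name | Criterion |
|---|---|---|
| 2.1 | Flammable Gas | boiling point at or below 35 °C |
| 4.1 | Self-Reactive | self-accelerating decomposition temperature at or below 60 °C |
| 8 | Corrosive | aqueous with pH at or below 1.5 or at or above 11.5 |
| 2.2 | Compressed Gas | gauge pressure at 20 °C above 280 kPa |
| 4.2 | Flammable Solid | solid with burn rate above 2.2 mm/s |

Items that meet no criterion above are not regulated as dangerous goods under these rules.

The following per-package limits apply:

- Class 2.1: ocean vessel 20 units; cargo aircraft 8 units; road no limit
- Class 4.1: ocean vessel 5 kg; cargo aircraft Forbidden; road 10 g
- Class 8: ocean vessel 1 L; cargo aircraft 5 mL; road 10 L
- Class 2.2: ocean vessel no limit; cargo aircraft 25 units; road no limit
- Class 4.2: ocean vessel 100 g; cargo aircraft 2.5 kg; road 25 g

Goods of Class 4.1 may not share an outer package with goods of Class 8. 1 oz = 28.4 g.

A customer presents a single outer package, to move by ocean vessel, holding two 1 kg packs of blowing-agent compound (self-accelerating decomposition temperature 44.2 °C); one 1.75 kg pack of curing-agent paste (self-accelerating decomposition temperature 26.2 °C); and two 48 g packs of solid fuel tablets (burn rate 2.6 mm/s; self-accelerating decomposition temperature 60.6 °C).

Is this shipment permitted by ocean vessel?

Yes

Self-accelerating decomposition temperature 44.2 °C meets the Class 4.1 criterion (Self-Reactive), so the blowing-agent compound is Class 4.1.
With self-accelerating decomposition temperature 26.2 °C (≤ 60 °C), the curing-agent paste falls in Class 4.1.
Burn rate 2.6 mm/s meets the Class 4.2 criterion (Flammable Solid), so the solid fuel tablets are Class 4.2.
Total Class 4.1: (two 1 kg packs = 2 kg) + 1.75 kg = 3.75 kg.
3.75 kg ≤ 5 kg (ocean vessel limit, Class 4.1) — within limit.
Class 4.2 quantity: two 48 g packs = 96 g.
96 g is within the ocean vessel limit of 100 g for Class 4.2.
The segregation rule (Class 4.1 with Class 8) does not apply to Class 4.1 with Class 4.2.
Every hazard class is within its ocean vessel limit and no segregation rule is violated.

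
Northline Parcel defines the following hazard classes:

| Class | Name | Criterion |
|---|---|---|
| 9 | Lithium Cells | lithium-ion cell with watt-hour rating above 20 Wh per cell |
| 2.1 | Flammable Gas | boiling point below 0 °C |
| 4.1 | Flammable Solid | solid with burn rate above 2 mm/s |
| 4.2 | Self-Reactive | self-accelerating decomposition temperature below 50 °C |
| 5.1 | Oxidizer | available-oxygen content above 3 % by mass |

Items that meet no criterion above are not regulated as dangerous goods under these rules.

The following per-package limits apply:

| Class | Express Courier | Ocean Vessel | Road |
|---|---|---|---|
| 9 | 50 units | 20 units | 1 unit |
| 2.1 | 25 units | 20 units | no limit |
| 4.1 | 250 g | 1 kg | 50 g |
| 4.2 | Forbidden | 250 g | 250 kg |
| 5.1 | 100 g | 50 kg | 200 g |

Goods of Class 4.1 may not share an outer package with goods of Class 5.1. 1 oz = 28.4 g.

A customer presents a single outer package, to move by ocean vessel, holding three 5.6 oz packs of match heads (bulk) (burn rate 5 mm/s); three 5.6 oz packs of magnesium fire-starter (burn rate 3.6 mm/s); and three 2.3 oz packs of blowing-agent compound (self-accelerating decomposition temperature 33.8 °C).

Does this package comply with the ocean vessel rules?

Yes

Match heads (bulk): burn rate 5 mm/s > 2 mm/s → Class 4.1 (Flammable Solid).
The magnesium fire-starter has burn rate 3.6 mm/s, which is > 2 mm/s, so it is Class 4.1 (Flammable Solid).
Self-accelerating decomposition temperature 33.8 °C meets the Class 4.2 criterion (Self-Reactive), so the blowing-agent compound is Class 4.2.
Class 4.1 net quantity: (three 5.6 oz packs = 477.12 g) + (three 5.6 oz packs = 477.12 g) = 954.24 g.
That is within the Class 4.1 ocean vessel limit of 1 kg.
Class 4.2 quantity: three 2.3 oz packs = 195.96 g.
195.96 g is within the ocean vessel limit of 250 g for Class 4.2.
The segregation rule (Class 4.1 with Class 5.1) does not apply to Class 4.1 with Class 4.2.
Every hazard class is within its ocean vessel limit and no segregation rule is violated.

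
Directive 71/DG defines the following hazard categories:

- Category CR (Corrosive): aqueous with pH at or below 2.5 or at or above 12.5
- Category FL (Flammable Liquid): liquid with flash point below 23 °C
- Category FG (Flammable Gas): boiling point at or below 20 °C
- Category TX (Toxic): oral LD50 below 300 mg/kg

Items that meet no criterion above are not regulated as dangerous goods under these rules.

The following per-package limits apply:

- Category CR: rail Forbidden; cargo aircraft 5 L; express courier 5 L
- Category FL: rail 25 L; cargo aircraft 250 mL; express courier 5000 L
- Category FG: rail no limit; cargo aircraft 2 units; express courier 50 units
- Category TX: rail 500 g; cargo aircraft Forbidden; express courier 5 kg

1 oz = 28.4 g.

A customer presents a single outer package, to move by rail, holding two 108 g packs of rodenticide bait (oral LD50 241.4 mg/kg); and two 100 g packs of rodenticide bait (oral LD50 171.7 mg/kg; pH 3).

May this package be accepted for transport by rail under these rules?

Yes

Oral LD50 241.4 mg/kg meets the Category TX criterion (Toxic), so the rodenticide bait is Category TX.
The rodenticide bait has oral LD50 171.7 mg/kg, which is < 300 mg/kg, so it is Category TX (Toxic).
Category TX net quantity: (two 108 g packs = 216 g) + (two 100 g packs = 200 g) = 416 g.
416 g is within the rail limit of 500 g for Category TX.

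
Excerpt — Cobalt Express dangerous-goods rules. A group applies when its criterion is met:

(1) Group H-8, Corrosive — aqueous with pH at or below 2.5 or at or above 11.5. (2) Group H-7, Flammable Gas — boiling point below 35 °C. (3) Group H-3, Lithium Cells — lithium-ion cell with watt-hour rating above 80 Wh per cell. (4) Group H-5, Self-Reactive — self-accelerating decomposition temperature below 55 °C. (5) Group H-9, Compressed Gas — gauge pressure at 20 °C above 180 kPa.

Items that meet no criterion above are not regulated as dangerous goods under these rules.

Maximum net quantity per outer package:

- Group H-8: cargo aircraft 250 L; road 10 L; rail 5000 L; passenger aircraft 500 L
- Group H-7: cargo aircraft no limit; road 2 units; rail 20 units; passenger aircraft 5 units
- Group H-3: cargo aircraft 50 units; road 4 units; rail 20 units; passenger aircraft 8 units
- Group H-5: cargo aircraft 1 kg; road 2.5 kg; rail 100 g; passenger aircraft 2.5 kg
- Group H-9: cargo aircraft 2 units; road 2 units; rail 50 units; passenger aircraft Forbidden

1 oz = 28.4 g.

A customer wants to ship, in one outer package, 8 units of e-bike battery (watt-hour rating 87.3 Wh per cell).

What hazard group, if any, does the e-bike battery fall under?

Group H-3

The e-bike battery has watt-hour rating 87.3 Wh per cell, which is > 80 Wh per cell, so it is Group H-3 (Lithium Cells).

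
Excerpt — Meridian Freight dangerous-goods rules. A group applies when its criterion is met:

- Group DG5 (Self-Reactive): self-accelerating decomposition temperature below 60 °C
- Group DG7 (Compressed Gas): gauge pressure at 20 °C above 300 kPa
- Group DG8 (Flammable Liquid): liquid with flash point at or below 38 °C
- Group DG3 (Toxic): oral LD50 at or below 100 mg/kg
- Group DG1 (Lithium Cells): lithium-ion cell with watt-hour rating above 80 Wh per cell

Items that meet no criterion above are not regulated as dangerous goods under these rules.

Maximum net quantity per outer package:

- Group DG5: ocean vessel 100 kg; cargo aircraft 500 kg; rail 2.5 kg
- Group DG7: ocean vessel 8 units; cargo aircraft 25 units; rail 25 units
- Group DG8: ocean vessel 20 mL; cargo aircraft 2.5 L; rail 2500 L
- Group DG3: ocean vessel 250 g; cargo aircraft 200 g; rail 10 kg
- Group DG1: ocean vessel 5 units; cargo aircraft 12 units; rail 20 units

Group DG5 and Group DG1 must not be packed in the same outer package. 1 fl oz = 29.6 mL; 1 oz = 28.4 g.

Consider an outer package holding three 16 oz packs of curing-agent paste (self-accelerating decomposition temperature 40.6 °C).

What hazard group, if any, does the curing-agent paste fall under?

Group DG5

With self-accelerating decomposition temperature 40.6 °C (< 60 °C), the curing-agent paste falls in Group DG5.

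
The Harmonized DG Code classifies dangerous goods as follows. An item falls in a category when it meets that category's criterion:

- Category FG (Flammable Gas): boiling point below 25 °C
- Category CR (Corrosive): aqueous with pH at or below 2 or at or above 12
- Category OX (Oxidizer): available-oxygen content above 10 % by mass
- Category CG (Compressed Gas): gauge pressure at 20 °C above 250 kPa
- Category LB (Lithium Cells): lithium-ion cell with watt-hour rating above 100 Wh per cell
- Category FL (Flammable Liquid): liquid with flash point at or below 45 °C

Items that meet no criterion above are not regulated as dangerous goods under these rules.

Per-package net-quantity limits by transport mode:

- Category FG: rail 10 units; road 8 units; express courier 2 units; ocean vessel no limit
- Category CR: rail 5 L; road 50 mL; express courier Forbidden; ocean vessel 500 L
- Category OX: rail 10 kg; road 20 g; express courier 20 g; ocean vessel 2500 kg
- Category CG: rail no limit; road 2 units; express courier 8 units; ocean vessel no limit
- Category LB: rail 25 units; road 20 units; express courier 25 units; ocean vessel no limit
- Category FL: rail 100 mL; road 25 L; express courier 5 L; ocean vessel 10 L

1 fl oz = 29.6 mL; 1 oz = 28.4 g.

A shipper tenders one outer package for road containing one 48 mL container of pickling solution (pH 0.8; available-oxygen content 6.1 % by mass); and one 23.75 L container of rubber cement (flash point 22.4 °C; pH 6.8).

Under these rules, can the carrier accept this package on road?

Yes

pH 0.8 meets the Category CR criterion (Corrosive), so the pickling solution is Category CR.
The rubber cement has flash point 22.4 °C, which is ≤ 45 °C, so it is Category FL (Flammable Liquid).
Category CR quantity: 48 mL.
48 mL is within the road limit of 50 mL for Category CR.
Category FL quantity: 23.75 L.
23.75 L ≤ 25 L (road limit, Category FL) — within limit.
Every hazard category is within its road limit and no segregation rule is violated.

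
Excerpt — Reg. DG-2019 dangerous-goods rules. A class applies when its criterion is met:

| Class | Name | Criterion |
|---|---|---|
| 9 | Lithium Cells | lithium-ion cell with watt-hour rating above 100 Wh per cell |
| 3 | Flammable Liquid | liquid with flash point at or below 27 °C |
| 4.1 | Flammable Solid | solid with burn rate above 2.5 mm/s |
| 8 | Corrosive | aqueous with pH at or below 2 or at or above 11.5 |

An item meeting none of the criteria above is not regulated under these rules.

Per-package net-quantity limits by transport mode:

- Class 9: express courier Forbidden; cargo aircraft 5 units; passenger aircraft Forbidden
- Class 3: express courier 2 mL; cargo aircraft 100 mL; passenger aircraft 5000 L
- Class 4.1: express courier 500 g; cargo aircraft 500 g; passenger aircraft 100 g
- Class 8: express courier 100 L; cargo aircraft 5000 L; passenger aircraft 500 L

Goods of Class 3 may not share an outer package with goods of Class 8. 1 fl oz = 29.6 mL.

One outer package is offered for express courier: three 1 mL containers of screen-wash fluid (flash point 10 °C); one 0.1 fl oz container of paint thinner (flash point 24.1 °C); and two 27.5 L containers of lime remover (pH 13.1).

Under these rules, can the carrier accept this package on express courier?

No

With flash point 10 °C (≤ 27 °C), the screen-wash fluid falls in Class 3.
Paint thinner: flash point 24.1 °C ≤ 27 °C → Class 3 (Flammable Liquid).
The lime remover has pH 13.1, which is ≥ 11.5, so it is Class 8 (Corrosive).
Class 3 net quantity: (three 1 mL containers = 3 mL) + (one 0.1 fl oz container = 2.96 mL) = 5.96 mL.
5.96 mL exceeds the express courier limit of 2 mL for Class 3.
Class 8 quantity: two 27.5 L containers = 55 L.
55 L ≤ 100 L (express courier limit, Class 8) — within limit.
Class 3 and Class 8 may not share an outer package.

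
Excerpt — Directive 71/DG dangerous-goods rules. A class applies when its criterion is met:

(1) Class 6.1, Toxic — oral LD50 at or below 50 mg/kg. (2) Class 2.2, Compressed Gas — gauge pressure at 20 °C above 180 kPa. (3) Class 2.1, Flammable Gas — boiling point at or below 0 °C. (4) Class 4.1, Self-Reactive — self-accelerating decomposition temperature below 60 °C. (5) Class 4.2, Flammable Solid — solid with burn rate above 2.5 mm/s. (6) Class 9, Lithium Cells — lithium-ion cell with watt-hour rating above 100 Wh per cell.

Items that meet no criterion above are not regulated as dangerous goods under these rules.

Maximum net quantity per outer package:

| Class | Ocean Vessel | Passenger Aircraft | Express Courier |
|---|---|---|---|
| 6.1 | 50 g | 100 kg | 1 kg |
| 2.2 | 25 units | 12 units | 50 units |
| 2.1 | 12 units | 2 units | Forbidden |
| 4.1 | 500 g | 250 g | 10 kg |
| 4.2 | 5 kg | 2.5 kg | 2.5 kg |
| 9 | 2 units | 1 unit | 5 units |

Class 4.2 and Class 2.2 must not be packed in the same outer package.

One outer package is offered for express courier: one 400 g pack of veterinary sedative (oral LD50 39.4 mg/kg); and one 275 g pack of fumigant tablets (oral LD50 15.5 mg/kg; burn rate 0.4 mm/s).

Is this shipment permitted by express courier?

With oral LD50 39.4 mg/kg (≤ 50 mg/kg), the veterinary sedative falls in Class 6.1.
The fumigant tablets have oral LD50 15.5 mg/kg, which is ≤ 50 mg/kg, so they are Class 6.1 (Toxic).
Total Class 6.1: 400 g + 275 g = 675 g.
That is within the Class 6.1 express courier limit of 1 kg.

Yes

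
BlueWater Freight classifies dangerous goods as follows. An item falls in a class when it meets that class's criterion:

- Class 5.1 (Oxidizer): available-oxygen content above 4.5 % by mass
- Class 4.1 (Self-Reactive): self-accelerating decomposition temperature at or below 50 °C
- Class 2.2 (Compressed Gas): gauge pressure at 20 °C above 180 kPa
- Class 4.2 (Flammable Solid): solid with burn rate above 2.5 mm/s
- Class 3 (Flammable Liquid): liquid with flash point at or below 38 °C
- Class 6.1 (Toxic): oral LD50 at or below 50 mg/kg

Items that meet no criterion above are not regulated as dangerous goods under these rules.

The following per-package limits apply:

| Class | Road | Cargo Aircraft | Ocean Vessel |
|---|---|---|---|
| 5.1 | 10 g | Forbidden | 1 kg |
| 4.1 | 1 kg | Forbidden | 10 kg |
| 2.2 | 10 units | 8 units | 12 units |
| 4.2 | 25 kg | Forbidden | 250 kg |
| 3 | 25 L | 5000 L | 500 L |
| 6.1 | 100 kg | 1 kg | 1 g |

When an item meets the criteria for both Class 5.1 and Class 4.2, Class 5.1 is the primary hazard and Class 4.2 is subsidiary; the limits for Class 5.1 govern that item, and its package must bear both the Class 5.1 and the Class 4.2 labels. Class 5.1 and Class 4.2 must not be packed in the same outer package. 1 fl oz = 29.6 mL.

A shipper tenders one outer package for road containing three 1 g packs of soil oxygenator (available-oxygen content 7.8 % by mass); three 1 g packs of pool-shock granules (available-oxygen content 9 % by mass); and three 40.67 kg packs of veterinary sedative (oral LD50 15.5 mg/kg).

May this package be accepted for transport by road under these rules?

No

Soil oxygenator: available-oxygen content 7.8 % by mass > 4.5 % by mass → Class 5.1 (Oxidizer).
The pool-shock granules have available-oxygen content 9 % by mass, which is > 4.5 % by mass, so they are Class 5.1 (Oxidizer).
Veterinary sedative: oral LD50 15.5 mg/kg ≤ 50 mg/kg → Class 6.1 (Toxic).
Total Class 5.1: (three 1 g packs = 3 g) + (three 1 g packs = 3 g) = 6 g.
6 g ≤ 10 g (road limit, Class 5.1) — within limit.
Class 6.1 quantity: three 40.67 kg packs = 122.01 kg.
122.01 kg > 100 kg (road limit, Class 6.1) — over the limit.
The segregation rule (Class 5.1 with Class 4.2) does not apply to Class 5.1 with Class 6.1.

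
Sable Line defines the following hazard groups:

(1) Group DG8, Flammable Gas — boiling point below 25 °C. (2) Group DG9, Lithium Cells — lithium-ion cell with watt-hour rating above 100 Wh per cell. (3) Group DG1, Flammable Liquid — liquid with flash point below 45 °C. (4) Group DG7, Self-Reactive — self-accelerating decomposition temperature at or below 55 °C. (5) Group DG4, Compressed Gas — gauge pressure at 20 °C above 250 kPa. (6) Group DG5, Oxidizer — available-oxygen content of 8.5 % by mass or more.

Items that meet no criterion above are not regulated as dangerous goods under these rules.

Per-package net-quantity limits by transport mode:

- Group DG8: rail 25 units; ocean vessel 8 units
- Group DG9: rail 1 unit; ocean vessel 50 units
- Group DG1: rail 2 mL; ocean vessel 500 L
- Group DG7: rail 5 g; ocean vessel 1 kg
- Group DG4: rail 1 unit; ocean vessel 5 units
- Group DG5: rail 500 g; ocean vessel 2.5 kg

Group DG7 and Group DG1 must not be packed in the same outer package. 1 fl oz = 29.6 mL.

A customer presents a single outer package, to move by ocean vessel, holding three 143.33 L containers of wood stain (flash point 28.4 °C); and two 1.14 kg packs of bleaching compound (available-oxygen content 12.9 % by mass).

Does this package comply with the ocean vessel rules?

Yes

Flash point 28.4 °C meets the Group DG1 criterion (Flammable Liquid), so the wood stain is Group DG1.
Bleaching compound: available-oxygen content 12.9 % by mass ≥ 8.5 % by mass → Group DG5 (Oxidizer).
Group DG1 quantity: three 143.33 L containers = 429.99 L.
429.99 L ≤ 500 L (ocean vessel limit, Group DG1) — within limit.
Group DG5 quantity: two 1.14 kg packs = 2.28 kg.
2.28 kg is within the ocean vessel limit of 2.5 kg for Group DG5.
The segregation rule (Group DG7 with Group DG1) does not apply to Group DG1 with Group DG5.
Every hazard group is within its ocean vessel limit and no segregation rule is violated.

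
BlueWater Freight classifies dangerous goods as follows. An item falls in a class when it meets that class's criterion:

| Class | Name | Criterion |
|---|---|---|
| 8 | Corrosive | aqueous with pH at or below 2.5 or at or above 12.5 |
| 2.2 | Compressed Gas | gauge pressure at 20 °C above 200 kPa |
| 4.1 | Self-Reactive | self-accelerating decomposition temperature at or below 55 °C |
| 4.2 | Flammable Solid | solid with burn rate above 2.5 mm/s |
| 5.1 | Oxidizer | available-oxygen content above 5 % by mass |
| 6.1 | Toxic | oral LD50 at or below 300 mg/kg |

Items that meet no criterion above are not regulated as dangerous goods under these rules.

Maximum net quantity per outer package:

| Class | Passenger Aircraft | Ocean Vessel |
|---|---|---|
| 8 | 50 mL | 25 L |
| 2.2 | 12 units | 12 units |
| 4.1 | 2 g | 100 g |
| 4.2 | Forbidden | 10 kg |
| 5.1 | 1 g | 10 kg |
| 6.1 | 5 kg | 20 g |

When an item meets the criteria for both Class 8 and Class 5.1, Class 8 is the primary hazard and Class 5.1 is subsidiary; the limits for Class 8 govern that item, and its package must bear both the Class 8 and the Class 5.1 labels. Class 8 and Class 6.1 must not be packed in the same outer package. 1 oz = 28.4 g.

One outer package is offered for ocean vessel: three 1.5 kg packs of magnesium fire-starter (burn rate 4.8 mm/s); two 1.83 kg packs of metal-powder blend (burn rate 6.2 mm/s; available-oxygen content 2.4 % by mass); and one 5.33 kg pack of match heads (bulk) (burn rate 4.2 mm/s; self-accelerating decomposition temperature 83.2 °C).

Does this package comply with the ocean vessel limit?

Magnesium fire-starter: burn rate 4.8 mm/s > 2.5 mm/s → Class 4.2 (Flammable Solid).
The metal-powder blend has burn rate 6.2 mm/s, which is > 2.5 mm/s, so it is Class 4.2 (Flammable Solid).
Match heads (bulk): burn rate 4.2 mm/s > 2.5 mm/s → Class 4.2 (Flammable Solid).
Total Class 4.2: (three 1.5 kg packs = 4.5 kg) + (two 1.83 kg packs = 3.66 kg) + 5.33 kg = 13.49 kg.
That exceeds the Class 4.2 ocean vessel limit of 10 kg.

No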